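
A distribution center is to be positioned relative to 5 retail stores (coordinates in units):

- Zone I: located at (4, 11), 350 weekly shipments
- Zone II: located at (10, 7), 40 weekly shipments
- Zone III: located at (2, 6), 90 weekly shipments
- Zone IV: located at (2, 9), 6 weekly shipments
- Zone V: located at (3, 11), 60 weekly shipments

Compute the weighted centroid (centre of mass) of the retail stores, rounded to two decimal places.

(3.98, 9.86)

The minimiser of Σwᵢ‖p−pᵢ‖² is the weighted centroid p* = (Σwᵢpᵢ)/(Σwᵢ).
Σwᵢ = 546.
Σwᵢxᵢ = 350·4 + 40·10 + 90·2 + 6·2 + 60·3 = 2172.
Σwᵢyᵢ = 350·11 + 40·7 + 90·6 + 6·9 + 60·11 = 5384.
x* = 2172/546 = 3.98, y* = 5384/546 = 9.86.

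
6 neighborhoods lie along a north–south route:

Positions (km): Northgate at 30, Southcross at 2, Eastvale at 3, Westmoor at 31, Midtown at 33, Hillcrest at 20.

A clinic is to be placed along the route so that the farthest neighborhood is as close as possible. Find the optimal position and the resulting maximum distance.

location 17.5, max distance 15.5

The 1-center on a line is the midpoint of the two extreme points: leftmost at 2, rightmost at 33.
Optimal location = (2 + 33)/2 = 17.5; maximum distance = (33 − 2)/2 = 15.5.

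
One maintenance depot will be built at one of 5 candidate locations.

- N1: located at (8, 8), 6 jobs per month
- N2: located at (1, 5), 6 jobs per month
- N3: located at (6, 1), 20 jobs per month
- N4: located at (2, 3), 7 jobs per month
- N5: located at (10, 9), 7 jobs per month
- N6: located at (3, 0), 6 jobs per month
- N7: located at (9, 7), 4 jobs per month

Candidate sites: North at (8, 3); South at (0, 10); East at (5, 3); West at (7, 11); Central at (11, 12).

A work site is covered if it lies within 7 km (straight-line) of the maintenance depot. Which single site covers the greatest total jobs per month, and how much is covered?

Coverage radius r = 7 km; a point is covered iff (Δx)²+(Δy)² ≤ 7² = 49.
  North (8, 3): covers {N1, N3, N4, N5, N6, N7} → 50
  South (0, 10): covers {N2} → 6
  East (5, 3): covers {N1, N2, N3, N4, N6, N7} → 49
  West (7, 11): covers {N1, N5, N7} → 17
  Central (11, 12): covers {N1, N5, N7} → 17
Maximum coverage at North: 50 jobs per month.

North, covering 50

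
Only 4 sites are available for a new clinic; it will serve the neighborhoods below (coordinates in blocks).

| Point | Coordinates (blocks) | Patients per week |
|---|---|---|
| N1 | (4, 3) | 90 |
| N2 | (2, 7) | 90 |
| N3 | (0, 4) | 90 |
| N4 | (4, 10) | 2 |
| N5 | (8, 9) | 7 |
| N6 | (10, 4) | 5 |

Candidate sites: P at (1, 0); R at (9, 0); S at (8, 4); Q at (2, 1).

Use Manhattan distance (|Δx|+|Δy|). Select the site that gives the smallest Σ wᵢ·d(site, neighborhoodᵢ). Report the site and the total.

Total weighted distance at each candidate:
  P (1, 0): total = 1913
  R (9, 0): total = 3275
  S (8, 4): total = 2045
  Q (2, 1): total = 1525
Minimum is at Q with total 1525 blocks.

Q, total 1525 blocks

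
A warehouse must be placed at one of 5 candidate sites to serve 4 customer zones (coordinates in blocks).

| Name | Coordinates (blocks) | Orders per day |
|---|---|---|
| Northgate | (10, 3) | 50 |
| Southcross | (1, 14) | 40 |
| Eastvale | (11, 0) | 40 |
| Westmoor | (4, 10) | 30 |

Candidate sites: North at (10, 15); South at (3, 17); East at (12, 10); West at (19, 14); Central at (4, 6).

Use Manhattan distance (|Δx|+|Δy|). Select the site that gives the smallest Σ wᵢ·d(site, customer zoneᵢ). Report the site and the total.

Central, total 1530 blocks

Total weighted distance at each candidate:
  North (10, 15): total = 1970
  South (3, 17): total = 2490
  East (12, 10): total = 1730
  West (19, 14): total = 3170
  Central (4, 6): total = 1530
Minimum is at Central with total 1530 blocks.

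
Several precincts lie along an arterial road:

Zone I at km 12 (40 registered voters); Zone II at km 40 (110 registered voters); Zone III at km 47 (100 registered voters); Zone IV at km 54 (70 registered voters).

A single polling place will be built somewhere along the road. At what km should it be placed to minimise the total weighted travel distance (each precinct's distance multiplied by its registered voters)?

For a sum of weighted absolute distances on a line, the optimum is the weighted median (not the mean). Total weight W = 320; half-weight = 160.
Sort by position and accumulate weight:
  km 12 (Zone I, w=40) → cum 40
  km 40 (Zone II, w=110) → cum 150
  km 47 (Zone III, w=100) → cum 250  ≥ 160 → median here
  km 54 (Zone IV, w=70) → cum 320
Optimal location: km 47.

x = 47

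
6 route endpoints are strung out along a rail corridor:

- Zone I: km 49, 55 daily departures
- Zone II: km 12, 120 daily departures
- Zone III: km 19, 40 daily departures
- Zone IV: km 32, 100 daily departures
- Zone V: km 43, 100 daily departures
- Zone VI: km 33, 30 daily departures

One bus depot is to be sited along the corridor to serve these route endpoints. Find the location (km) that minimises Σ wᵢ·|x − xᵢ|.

x = 32

For a sum of weighted absolute distances on a line, the optimum is the weighted median (not the mean). Total weight W = 445; half-weight = 222.5.
Sort by position and accumulate weight:
  km 12 (Zone II, w=120) → cum 120
  km 19 (Zone III, w=40) → cum 160
  km 32 (Zone IV, w=100) → cum 260  ≥ 222.5 → median here
  km 33 (Zone VI, w=30) → cum 290
  km 43 (Zone V, w=100) → cum 390
  km 49 (Zone I, w=55) → cum 445
Optimal location: km 32.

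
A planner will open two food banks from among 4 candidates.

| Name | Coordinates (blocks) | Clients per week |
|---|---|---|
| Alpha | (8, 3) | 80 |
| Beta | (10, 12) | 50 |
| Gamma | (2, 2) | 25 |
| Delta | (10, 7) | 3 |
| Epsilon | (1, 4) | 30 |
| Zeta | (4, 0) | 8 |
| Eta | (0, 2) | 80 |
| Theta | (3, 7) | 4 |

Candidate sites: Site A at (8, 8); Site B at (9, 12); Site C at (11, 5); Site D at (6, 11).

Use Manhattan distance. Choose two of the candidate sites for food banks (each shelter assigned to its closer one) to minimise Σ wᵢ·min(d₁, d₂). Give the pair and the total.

{Site A, Site B}, total 2329

Evaluate every pair (each demand assigned to the nearer of the two):
  {Site A, Site B}: total = 2329
  {Site B, Site C}: total = 2345
  {Site A, Site D}: total = 2529
  {Site C, Site D}: total = 2533
  {Site A, Site C}: total = 2579
  {Site B, Site D}: total = 2885
Best pair: {Site A, Site B} with total 2329.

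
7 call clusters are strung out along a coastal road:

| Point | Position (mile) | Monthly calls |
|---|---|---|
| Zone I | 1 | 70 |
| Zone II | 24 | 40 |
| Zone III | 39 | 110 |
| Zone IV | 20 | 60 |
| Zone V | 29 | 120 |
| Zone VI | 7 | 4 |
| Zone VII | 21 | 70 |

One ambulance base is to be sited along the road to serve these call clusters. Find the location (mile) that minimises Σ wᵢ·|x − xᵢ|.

x = 24

For a sum of weighted absolute distances on a line, the optimum is the weighted median (not the mean). Total weight W = 474; half-weight = 237.
Sort by position and accumulate weight:
  mile 1 (Zone I, w=70) → cum 70
  mile 7 (Zone VI, w=4) → cum 74
  mile 20 (Zone IV, w=60) → cum 134
  mile 21 (Zone VII, w=70) → cum 204
  mile 24 (Zone II, w=40) → cum 244  ≥ 237 → median here
  mile 29 (Zone V, w=120) → cum 364
  mile 39 (Zone III, w=110) → cum 474
Optimal location: mile 24.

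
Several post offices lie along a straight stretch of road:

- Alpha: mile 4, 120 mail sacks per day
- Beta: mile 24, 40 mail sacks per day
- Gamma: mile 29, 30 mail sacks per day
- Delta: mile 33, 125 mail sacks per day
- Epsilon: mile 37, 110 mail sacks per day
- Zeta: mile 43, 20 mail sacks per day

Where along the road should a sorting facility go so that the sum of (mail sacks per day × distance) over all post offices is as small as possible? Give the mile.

x = 33

For a sum of weighted absolute distances on a line, the optimum is the weighted median (not the mean). Total weight W = 445; half-weight = 222.5.
Sort by position and accumulate weight:
  mile 4 (Alpha, w=120) → cum 120
  mile 24 (Beta, w=40) → cum 160
  mile 29 (Gamma, w=30) → cum 190
  mile 33 (Delta, w=125) → cum 315  ≥ 222.5 → median here
  mile 37 (Epsilon, w=110) → cum 425
  mile 43 (Zeta, w=20) → cum 445
Optimal location: mile 33.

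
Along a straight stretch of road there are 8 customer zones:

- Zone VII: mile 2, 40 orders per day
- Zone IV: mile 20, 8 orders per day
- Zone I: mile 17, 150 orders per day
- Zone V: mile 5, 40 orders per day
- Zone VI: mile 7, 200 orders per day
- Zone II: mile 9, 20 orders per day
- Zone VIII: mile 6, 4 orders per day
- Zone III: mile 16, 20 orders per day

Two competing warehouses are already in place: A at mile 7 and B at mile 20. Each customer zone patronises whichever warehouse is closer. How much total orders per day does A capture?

304

The indifferent point is the midpoint (7+20)/2 = 13.5; customer zones left of it (closer to A at 7) go to A, those right go to B.
  Zone VII at 2 (w=40) → A
  Zone V at 5 (w=40) → A
  Zone VIII at 6 (w=4) → A
  Zone VI at 7 (w=200) → A
  Zone II at 9 (w=20) → A
  Zone III at 16 (w=20) → B
  Zone I at 17 (w=150) → B
  Zone IV at 20 (w=8) → B
A captures 304; B captures 178.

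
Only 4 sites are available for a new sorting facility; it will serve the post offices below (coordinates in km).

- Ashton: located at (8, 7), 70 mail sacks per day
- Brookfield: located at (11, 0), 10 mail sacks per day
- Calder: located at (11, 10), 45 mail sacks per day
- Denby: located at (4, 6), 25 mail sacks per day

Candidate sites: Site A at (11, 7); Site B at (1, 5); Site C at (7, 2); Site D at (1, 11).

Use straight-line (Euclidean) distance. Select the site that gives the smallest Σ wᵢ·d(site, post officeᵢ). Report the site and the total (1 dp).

Total weighted distance at each candidate:
  Site A (11, 7): total = 591.8
  Site B (1, 5): total = 1203.6
  Site C (7, 2): total = 929.1
  Site D (1, 11): total = 1311.0
Minimum is at Site A with total 591.8 km.

Site A, total 591.8 km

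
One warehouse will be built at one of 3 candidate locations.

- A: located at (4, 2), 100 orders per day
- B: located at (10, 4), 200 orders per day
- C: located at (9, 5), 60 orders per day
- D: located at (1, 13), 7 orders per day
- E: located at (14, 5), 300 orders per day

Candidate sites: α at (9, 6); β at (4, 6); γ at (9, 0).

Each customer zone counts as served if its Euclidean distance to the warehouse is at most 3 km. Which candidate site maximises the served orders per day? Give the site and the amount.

α, covering 260

Coverage radius r = 3 km; a point is covered iff (Δx)²+(Δy)² ≤ 3² = 9.
  α (9, 6): covers {B, C} → 260
  β (4, 6): covers {none} → 0
  γ (9, 0): covers {none} → 0
Maximum coverage at α: 260 orders per day.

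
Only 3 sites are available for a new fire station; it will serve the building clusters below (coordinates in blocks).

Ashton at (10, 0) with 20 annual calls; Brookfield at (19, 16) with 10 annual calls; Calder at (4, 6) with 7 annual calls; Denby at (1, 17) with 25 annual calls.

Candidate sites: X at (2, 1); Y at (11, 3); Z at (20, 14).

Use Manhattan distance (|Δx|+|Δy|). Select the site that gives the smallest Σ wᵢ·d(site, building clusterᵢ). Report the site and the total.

Y, total 960 blocks

Total weighted distance at each candidate:
  X (2, 1): total = 974
  Y (11, 3): total = 960
  Z (20, 14): total = 1228
Minimum is at Y with total 960 blocks.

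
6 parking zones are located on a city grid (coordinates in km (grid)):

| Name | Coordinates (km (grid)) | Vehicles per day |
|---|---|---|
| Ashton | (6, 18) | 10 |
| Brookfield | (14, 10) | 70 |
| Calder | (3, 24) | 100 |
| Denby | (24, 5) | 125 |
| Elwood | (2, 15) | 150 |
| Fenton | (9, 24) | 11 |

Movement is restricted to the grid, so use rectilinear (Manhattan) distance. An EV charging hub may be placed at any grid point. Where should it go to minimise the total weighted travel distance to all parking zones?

(3, 15)

Manhattan distance separates: Σwᵢ(|x−xᵢ|+|y−yᵢ|) = Σwᵢ|x−xᵢ| + Σwᵢ|y−yᵢ|, so x and y are optimised independently as 1-D weighted medians.
Total weight W = 466; half = 233.
x-coordinate, sorted with cumulative weight:
  x=2 (Elwood, w=150) cum 150
  x=3 (Calder, w=100) cum 250  ← median
  x=6 (Ashton, w=10) cum 260
  x=9 (Fenton, w=11) cum 271
  x=14 (Brookfield, w=70) cum 341
  x=24 (Denby, w=125) cum 466
⇒ x* = 3
y-coordinate, sorted with cumulative weight:
  y=5 (Denby, w=125) cum 125
  y=10 (Brookfield, w=70) cum 195
  y=15 (Elwood, w=150) cum 345  ← median
  y=18 (Ashton, w=10) cum 355
  y=24 (Calder, w=100) cum 455
  y=24 (Fenton, w=11) cum 466
⇒ y* = 15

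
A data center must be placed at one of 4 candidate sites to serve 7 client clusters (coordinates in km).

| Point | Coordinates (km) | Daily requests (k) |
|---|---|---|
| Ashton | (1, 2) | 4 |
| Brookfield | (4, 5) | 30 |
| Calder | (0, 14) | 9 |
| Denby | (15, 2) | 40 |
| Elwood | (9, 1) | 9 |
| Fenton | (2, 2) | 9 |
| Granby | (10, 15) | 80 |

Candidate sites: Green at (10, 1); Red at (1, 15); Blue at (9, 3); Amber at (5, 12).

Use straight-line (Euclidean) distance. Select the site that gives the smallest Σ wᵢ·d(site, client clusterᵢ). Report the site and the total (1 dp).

Amber, total 1535.1 km

Total weighted distance at each candidate:
  Green (10, 1): total = 1805.7
  Red (1, 15): total = 2124.6
  Blue (9, 3): total = 1610.0
  Amber (5, 12): total = 1535.1
Minimum is at Amber with total 1535.1 km.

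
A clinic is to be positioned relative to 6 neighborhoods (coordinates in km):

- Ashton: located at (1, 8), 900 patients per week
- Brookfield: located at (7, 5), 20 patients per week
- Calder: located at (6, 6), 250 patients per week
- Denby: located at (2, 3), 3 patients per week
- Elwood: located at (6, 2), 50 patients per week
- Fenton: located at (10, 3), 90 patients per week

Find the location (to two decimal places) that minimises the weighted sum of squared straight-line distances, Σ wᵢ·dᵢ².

The minimiser of Σwᵢ‖p−pᵢ‖² is the weighted centroid p* = (Σwᵢpᵢ)/(Σwᵢ).
Σwᵢ = 1313.
Σwᵢxᵢ = 900·1 + 20·7 + 250·6 + 3·2 + 50·6 + 90·10 = 3746.
Σwᵢyᵢ = 900·8 + 20·5 + 250·6 + 3·3 + 50·2 + 90·3 = 9179.
x* = 3746/1313 = 2.85, y* = 9179/1313 = 6.99.

(2.85, 6.99)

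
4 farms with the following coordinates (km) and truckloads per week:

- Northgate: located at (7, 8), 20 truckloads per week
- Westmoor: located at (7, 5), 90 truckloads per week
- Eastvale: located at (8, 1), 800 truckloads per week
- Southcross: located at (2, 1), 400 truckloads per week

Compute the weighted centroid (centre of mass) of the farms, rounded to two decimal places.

The minimiser of Σwᵢ‖p−pᵢ‖² is the weighted centroid p* = (Σwᵢpᵢ)/(Σwᵢ).
Σwᵢ = 1310.
Σwᵢxᵢ = 20·7 + 90·7 + 800·8 + 400·2 = 7970.
Σwᵢyᵢ = 20·8 + 90·5 + 800·1 + 400·1 = 1810.
x* = 7970/1310 = 6.08, y* = 1810/1310 = 1.38.

(6.08, 1.38)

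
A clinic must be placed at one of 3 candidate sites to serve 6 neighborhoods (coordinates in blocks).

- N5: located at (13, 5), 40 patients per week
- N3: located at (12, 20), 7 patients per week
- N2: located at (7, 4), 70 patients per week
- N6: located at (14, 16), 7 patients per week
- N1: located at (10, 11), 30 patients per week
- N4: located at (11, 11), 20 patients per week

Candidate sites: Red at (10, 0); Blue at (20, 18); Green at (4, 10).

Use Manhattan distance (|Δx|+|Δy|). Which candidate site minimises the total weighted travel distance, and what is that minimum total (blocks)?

Red, total 1674 blocks

Total weighted distance at each candidate:
  Red (10, 0): total = 1674
  Blue (20, 18): total = 3646
  Green (4, 10): total = 1798
Minimum is at Red with total 1674 blocks.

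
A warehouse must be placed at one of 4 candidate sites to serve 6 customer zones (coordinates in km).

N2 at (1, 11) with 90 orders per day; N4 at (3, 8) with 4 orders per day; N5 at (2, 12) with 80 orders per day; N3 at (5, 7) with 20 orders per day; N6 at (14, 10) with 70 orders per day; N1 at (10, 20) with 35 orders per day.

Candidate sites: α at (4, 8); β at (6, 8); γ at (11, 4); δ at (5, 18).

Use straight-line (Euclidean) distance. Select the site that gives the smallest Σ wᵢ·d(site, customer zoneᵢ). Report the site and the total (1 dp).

α, total 1955.3 km

Total weighted distance at each candidate:
  α (4, 8): total = 1955.3
  β (6, 8): total = 2037.6
  γ (11, 4): total = 3262.5
  δ (5, 18): total = 2554.4
Minimum is at α with total 1955.3 km.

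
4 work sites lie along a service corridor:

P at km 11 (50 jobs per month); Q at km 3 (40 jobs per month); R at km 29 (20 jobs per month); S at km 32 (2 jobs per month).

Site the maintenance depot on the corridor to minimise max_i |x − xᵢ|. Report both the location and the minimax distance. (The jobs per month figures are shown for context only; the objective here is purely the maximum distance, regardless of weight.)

location 17.5, max distance 14.5

The 1-center on a line is the midpoint of the two extreme points: leftmost at 3, rightmost at 32.
Optimal location = (3 + 32)/2 = 17.5; maximum distance = (32 − 3)/2 = 14.5.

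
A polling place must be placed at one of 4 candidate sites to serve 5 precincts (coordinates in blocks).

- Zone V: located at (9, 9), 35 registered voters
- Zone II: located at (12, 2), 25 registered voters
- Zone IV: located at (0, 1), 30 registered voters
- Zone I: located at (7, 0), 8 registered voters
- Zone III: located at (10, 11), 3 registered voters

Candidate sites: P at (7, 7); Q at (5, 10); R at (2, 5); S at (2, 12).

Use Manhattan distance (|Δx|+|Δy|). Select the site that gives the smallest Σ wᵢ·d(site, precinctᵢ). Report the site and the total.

Total weighted distance at each candidate:
  P (7, 7): total = 857
  Q (5, 10): total = 1084
  R (2, 5): total = 1012
  S (2, 12): total = 1403
Minimum is at P with total 857 blocks.

P, total 857 blocks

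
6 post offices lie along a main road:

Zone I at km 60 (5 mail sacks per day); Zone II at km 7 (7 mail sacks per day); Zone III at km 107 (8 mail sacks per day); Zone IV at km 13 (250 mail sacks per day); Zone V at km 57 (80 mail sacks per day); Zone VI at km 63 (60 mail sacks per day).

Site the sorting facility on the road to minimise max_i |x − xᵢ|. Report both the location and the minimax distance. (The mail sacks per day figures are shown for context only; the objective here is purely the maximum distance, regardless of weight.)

location 57, max distance 50

The 1-center on a line is the midpoint of the two extreme points: leftmost at 7, rightmost at 107.
Optimal location = (7 + 107)/2 = 57; maximum distance = (107 − 7)/2 = 50.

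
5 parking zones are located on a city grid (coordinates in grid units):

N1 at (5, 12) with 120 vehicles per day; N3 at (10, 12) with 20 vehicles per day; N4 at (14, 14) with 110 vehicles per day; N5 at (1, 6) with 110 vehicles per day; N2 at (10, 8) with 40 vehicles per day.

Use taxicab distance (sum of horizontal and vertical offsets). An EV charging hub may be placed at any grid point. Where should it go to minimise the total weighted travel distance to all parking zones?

Manhattan distance separates: Σwᵢ(|x−xᵢ|+|y−yᵢ|) = Σwᵢ|x−xᵢ| + Σwᵢ|y−yᵢ|, so x and y are optimised independently as 1-D weighted medians.
Total weight W = 400; half = 200.
x-coordinate, sorted with cumulative weight:
  x=1 (N5, w=110) cum 110
  x=5 (N1, w=120) cum 230  ← median
  x=10 (N3, w=20) cum 250
  x=10 (N2, w=40) cum 290
  x=14 (N4, w=110) cum 400
⇒ x* = 5
y-coordinate, sorted with cumulative weight:
  y=6 (N5, w=110) cum 110
  y=8 (N2, w=40) cum 150
  y=12 (N1, w=120) cum 270  ← median
  y=12 (N3, w=20) cum 290
  y=14 (N4, w=110) cum 400
⇒ y* = 12

(5, 12)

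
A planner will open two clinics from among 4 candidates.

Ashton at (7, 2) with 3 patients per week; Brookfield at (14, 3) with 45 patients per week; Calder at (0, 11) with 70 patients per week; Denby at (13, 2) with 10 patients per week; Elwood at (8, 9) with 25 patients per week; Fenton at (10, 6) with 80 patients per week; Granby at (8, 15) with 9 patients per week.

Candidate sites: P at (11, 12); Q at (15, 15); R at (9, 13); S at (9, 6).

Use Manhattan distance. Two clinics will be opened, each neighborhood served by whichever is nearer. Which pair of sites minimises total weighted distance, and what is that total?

Evaluate every pair (each demand assigned to the nearer of the two):
  {R, S}: total = 1435
  {P, S}: total = 1532
  {Q, S}: total = 1681
  {P, R}: total = 2181
  {P, Q}: total = 2306
  {Q, R}: total = 2336
Best pair: {R, S} with total 1435.

{R, S}, total 1435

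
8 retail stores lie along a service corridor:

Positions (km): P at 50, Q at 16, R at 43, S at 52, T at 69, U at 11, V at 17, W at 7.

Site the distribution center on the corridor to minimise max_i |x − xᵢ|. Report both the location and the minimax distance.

The 1-center on a line is the midpoint of the two extreme points: leftmost at 7, rightmost at 69.
Optimal location = (7 + 69)/2 = 38; maximum distance = (69 − 7)/2 = 31.

location 38, max distance 31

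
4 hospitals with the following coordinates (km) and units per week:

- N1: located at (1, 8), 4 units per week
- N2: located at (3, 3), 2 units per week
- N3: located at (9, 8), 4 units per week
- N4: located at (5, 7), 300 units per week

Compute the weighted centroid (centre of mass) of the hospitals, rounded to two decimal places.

(4.99, 7.00)

The minimiser of Σwᵢ‖p−pᵢ‖² is the weighted centroid p* = (Σwᵢpᵢ)/(Σwᵢ).
Σwᵢ = 310.
Σwᵢxᵢ = 4·1 + 2·3 + 4·9 + 300·5 = 1546.
Σwᵢyᵢ = 4·8 + 2·3 + 4·8 + 300·7 = 2170.
x* = 1546/310 = 4.99, y* = 2170/310 = 7.00.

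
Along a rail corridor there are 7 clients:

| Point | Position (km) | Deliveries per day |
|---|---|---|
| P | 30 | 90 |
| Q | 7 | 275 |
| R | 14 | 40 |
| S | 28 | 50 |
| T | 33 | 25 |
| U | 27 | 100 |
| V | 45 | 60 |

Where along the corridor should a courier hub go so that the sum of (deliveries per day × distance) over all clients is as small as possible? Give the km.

x = 27

For a sum of weighted absolute distances on a line, the optimum is the weighted median (not the mean). Total weight W = 640; half-weight = 320.
Sort by position and accumulate weight:
  km 7 (Q, w=275) → cum 275
  km 14 (R, w=40) → cum 315
  km 27 (U, w=100) → cum 415  ≥ 320 → median here
  km 28 (S, w=50) → cum 465
  km 30 (P, w=90) → cum 555
  km 33 (T, w=25) → cum 580
  km 45 (V, w=60) → cum 640
Optimal location: km 27.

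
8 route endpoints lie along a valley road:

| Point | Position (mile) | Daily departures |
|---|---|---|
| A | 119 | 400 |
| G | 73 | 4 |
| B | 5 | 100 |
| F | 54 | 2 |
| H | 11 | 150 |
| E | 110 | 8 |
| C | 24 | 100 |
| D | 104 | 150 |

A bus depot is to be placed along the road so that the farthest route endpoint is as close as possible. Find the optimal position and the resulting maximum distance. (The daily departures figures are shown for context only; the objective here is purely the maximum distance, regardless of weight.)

The 1-center on a line is the midpoint of the two extreme points: leftmost at 5, rightmost at 119.
Optimal location = (5 + 119)/2 = 62; maximum distance = (119 − 5)/2 = 57.

location 62, max distance 57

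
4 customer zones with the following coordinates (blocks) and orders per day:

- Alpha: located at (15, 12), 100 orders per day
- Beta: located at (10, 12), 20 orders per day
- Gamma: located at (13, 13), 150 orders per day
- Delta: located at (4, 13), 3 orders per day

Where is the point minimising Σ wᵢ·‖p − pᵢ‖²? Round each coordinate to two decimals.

The minimiser of Σwᵢ‖p−pᵢ‖² is the weighted centroid p* = (Σwᵢpᵢ)/(Σwᵢ).
Σwᵢ = 273.
Σwᵢxᵢ = 100·15 + 20·10 + 150·13 + 3·4 = 3662.
Σwᵢyᵢ = 100·12 + 20·12 + 150·13 + 3·13 = 3429.
x* = 3662/273 = 13.41, y* = 3429/273 = 12.56.

(13.41, 12.56)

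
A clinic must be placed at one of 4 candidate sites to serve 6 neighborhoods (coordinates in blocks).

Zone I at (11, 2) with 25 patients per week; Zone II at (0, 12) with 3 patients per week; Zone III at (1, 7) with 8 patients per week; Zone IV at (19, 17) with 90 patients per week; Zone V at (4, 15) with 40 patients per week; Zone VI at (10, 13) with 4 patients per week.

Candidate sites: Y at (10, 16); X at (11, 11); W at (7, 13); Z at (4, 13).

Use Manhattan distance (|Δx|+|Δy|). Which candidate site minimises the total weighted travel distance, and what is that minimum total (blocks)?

Y, total 1753 blocks

Total weighted distance at each candidate:
  Y (10, 16): total = 1753
  X (11, 11): total = 2085
  W (7, 13): total = 2147
  Z (4, 13): total = 2351
Minimum is at Y with total 1753 blocks.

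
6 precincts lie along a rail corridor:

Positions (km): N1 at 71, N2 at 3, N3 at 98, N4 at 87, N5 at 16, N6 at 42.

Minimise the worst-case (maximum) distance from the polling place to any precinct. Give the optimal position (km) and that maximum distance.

The 1-center on a line is the midpoint of the two extreme points: leftmost at 3, rightmost at 98.
Optimal location = (3 + 98)/2 = 50.5; maximum distance = (98 − 3)/2 = 47.5.

location 50.5, max distance 47.5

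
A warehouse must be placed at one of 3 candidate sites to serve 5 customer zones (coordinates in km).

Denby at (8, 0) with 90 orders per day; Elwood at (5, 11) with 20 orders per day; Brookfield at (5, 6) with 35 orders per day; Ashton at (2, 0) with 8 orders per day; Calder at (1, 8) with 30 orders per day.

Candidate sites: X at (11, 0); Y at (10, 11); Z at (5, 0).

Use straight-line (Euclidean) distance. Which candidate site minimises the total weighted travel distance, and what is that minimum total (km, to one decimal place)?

Total weighted distance at each candidate:
  X (11, 0): total = 1273.8
  Y (10, 11): total = 1747.1
  Z (5, 0): total = 992.3
Minimum is at Z with total 992.3 km.

Z, total 992.3 km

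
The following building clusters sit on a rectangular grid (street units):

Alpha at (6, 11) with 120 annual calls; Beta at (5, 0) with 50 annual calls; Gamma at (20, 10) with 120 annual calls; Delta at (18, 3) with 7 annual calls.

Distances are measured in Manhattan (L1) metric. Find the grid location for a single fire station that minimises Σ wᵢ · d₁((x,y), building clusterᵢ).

Manhattan distance separates: Σwᵢ(|x−xᵢ|+|y−yᵢ|) = Σwᵢ|x−xᵢ| + Σwᵢ|y−yᵢ|, so x and y are optimised independently as 1-D weighted medians.
Total weight W = 297; half = 148.5.
x-coordinate, sorted with cumulative weight:
  x=5 (Beta, w=50) cum 50
  x=6 (Alpha, w=120) cum 170  ← median
  x=18 (Delta, w=7) cum 177
  x=20 (Gamma, w=120) cum 297
⇒ x* = 6
y-coordinate, sorted with cumulative weight:
  y=0 (Beta, w=50) cum 50
  y=3 (Delta, w=7) cum 57
  y=10 (Gamma, w=120) cum 177  ← median
  y=11 (Alpha, w=120) cum 297
⇒ y* = 10

(6, 10)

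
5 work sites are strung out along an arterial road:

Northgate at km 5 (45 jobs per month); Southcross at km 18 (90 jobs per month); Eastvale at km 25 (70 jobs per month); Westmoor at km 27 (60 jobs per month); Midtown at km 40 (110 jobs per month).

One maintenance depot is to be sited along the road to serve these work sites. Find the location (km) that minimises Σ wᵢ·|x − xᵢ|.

x = 25

For a sum of weighted absolute distances on a line, the optimum is the weighted median (not the mean). Total weight W = 375; half-weight = 187.5.
Sort by position and accumulate weight:
  km 5 (Northgate, w=45) → cum 45
  km 18 (Southcross, w=90) → cum 135
  km 25 (Eastvale, w=70) → cum 205  ≥ 187.5 → median here
  km 27 (Westmoor, w=60) → cum 265
  km 40 (Midtown, w=110) → cum 375
Optimal location: km 25.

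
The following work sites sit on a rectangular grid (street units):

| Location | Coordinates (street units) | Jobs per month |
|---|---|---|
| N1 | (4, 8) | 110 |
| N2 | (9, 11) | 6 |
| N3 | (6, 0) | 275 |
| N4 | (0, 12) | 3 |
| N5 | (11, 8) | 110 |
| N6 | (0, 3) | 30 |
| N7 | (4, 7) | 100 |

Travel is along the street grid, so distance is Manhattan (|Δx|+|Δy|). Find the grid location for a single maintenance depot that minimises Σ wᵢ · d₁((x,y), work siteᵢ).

Manhattan distance separates: Σwᵢ(|x−xᵢ|+|y−yᵢ|) = Σwᵢ|x−xᵢ| + Σwᵢ|y−yᵢ|, so x and y are optimised independently as 1-D weighted medians.
Total weight W = 634; half = 317.
x-coordinate, sorted with cumulative weight:
  x=0 (N4, w=3) cum 3
  x=0 (N6, w=30) cum 33
  x=4 (N1, w=110) cum 143
  x=4 (N7, w=100) cum 243
  x=6 (N3, w=275) cum 518  ← median
  x=9 (N2, w=6) cum 524
  x=11 (N5, w=110) cum 634
⇒ x* = 6
y-coordinate, sorted with cumulative weight:
  y=0 (N3, w=275) cum 275
  y=3 (N6, w=30) cum 305
  y=7 (N7, w=100) cum 405  ← median
  y=8 (N1, w=110) cum 515
  y=8 (N5, w=110) cum 625
  y=11 (N2, w=6) cum 631
  y=12 (N4, w=3) cum 634
⇒ y* = 7

(6, 7)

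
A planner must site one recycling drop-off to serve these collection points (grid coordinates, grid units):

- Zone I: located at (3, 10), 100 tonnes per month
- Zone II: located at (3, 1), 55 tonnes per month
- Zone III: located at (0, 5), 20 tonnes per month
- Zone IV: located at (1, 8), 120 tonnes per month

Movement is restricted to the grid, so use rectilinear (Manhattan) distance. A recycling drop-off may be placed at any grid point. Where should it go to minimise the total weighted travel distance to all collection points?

Manhattan distance separates: Σwᵢ(|x−xᵢ|+|y−yᵢ|) = Σwᵢ|x−xᵢ| + Σwᵢ|y−yᵢ|, so x and y are optimised independently as 1-D weighted medians.
Total weight W = 295; half = 147.5.
x-coordinate, sorted with cumulative weight:
  x=0 (Zone III, w=20) cum 20
  x=1 (Zone IV, w=120) cum 140
  x=3 (Zone I, w=100) cum 240  ← median
  x=3 (Zone II, w=55) cum 295
⇒ x* = 3
y-coordinate, sorted with cumulative weight:
  y=1 (Zone II, w=55) cum 55
  y=5 (Zone III, w=20) cum 75
  y=8 (Zone IV, w=120) cum 195  ← median
  y=10 (Zone I, w=100) cum 295
⇒ y* = 8

(3, 8)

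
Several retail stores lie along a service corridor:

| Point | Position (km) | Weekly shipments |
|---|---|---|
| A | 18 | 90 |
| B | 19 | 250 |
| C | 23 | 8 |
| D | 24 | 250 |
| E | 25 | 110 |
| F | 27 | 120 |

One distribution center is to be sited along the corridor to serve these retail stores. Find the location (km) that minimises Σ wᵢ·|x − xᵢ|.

x = 24

For a sum of weighted absolute distances on a line, the optimum is the weighted median (not the mean). Total weight W = 828; half-weight = 414.
Sort by position and accumulate weight:
  km 18 (A, w=90) → cum 90
  km 19 (B, w=250) → cum 340
  km 23 (C, w=8) → cum 348
  km 24 (D, w=250) → cum 598  ≥ 414 → median here
  km 25 (E, w=110) → cum 708
  km 27 (F, w=120) → cum 828
Optimal location: km 24.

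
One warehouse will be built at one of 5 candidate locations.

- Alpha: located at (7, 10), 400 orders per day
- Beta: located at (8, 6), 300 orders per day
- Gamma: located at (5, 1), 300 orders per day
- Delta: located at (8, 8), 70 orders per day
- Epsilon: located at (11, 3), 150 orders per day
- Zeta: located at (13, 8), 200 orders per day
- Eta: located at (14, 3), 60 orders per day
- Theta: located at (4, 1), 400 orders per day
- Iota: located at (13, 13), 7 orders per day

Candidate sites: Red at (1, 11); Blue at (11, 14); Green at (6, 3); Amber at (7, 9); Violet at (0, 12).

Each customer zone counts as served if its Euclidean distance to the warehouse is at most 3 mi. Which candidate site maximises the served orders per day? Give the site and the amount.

Green, covering 700

Coverage radius r = 3 mi; a point is covered iff (Δx)²+(Δy)² ≤ 3² = 9.
  Red (1, 11): covers {none} → 0
  Blue (11, 14): covers {Iota} → 7
  Green (6, 3): covers {Gamma, Theta} → 700
  Amber (7, 9): covers {Alpha, Delta} → 470
  Violet (0, 12): covers {none} → 0
Maximum coverage at Green: 700 orders per day.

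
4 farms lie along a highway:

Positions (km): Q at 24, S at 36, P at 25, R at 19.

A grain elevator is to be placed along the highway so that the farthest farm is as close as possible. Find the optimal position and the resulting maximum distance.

The 1-center on a line is the midpoint of the two extreme points: leftmost at 19, rightmost at 36.
Optimal location = (19 + 36)/2 = 27.5; maximum distance = (36 − 19)/2 = 8.5.

location 27.5, max distance 8.5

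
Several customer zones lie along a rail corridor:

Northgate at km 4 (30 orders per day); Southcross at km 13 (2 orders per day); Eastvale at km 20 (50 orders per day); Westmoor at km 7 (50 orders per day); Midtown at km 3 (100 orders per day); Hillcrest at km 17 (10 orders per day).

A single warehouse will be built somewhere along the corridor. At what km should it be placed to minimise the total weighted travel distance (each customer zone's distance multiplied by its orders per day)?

x = 4

For a sum of weighted absolute distances on a line, the optimum is the weighted median (not the mean). Total weight W = 242; half-weight = 121.
Sort by position and accumulate weight:
  km 3 (Midtown, w=100) → cum 100
  km 4 (Northgate, w=30) → cum 130  ≥ 121 → median here
  km 7 (Westmoor, w=50) → cum 180
  km 13 (Southcross, w=2) → cum 182
  km 17 (Hillcrest, w=10) → cum 192
  km 20 (Eastvale, w=50) → cum 242
Optimal location: km 4.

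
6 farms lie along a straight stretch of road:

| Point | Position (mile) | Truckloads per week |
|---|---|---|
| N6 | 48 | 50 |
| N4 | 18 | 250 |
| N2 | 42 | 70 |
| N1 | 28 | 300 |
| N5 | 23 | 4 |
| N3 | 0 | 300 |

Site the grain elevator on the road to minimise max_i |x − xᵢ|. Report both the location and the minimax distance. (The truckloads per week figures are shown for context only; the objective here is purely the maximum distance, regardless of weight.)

The 1-center on a line is the midpoint of the two extreme points: leftmost at 0, rightmost at 48.
Optimal location = (0 + 48)/2 = 24; maximum distance = (48 − 0)/2 = 24.

location 24, max distance 24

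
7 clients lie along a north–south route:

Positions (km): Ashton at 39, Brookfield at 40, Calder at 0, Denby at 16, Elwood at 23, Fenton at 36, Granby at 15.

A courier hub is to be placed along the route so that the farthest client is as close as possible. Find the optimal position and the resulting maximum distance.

The 1-center on a line is the midpoint of the two extreme points: leftmost at 0, rightmost at 40.
Optimal location = (0 + 40)/2 = 20; maximum distance = (40 − 0)/2 = 20.

location 20, max distance 20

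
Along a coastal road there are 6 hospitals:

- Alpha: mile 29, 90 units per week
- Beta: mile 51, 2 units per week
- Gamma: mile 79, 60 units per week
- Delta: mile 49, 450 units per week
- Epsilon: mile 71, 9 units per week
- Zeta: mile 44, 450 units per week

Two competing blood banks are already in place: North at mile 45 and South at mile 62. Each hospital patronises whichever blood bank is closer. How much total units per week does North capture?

The indifferent point is the midpoint (45+62)/2 = 53.5; hospitals left of it (closer to North at 45) go to North, those right go to South.
  Alpha at 29 (w=90) → North
  Zeta at 44 (w=450) → North
  Delta at 49 (w=450) → North
  Beta at 51 (w=2) → North
  Epsilon at 71 (w=9) → South
  Gamma at 79 (w=60) → South
North captures 992; South captures 69.

992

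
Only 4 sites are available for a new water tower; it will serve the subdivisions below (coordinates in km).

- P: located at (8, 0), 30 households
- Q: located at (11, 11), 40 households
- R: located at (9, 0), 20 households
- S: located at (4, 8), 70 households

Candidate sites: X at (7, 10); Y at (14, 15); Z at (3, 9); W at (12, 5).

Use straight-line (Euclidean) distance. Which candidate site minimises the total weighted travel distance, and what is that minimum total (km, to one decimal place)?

Total weighted distance at each candidate:
  X (7, 10): total = 922.8
  Y (14, 15): total = 1855.4
  Z (3, 9): total = 954.0
  W (12, 5): total = 1150.1
Minimum is at X with total 922.8 km.

X, total 922.8 km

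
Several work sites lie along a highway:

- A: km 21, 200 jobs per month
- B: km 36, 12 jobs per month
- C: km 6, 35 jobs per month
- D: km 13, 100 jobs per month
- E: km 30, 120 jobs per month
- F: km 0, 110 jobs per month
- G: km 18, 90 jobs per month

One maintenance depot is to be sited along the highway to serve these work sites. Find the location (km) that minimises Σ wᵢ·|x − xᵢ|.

For a sum of weighted absolute distances on a line, the optimum is the weighted median (not the mean). Total weight W = 667; half-weight = 333.5.
Sort by position and accumulate weight:
  km 0 (F, w=110) → cum 110
  km 6 (C, w=35) → cum 145
  km 13 (D, w=100) → cum 245
  km 18 (G, w=90) → cum 335  ≥ 333.5 → median here
  km 21 (A, w=200) → cum 535
  km 30 (E, w=120) → cum 655
  km 36 (B, w=12) → cum 667
Optimal location: km 18.

x = 18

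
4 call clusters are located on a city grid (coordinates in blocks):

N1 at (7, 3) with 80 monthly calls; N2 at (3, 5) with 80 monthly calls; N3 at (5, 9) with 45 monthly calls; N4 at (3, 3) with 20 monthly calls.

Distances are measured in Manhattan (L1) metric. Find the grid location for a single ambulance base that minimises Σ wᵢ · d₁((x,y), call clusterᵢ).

(5, 5)

Manhattan distance separates: Σwᵢ(|x−xᵢ|+|y−yᵢ|) = Σwᵢ|x−xᵢ| + Σwᵢ|y−yᵢ|, so x and y are optimised independently as 1-D weighted medians.
Total weight W = 225; half = 112.5.
x-coordinate, sorted with cumulative weight:
  x=3 (N2, w=80) cum 80
  x=3 (N4, w=20) cum 100
  x=5 (N3, w=45) cum 145  ← median
  x=7 (N1, w=80) cum 225
⇒ x* = 5
y-coordinate, sorted with cumulative weight:
  y=3 (N1, w=80) cum 80
  y=3 (N4, w=20) cum 100
  y=5 (N2, w=80) cum 180  ← median
  y=9 (N3, w=45) cum 225
⇒ y* = 5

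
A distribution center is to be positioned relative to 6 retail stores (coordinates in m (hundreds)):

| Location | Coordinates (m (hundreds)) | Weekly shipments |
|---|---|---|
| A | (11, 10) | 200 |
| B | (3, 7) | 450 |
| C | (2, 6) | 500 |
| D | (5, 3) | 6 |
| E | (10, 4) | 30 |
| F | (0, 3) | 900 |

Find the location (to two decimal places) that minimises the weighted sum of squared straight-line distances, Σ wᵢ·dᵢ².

The minimiser of Σwᵢ‖p−pᵢ‖² is the weighted centroid p* = (Σwᵢpᵢ)/(Σwᵢ).
Σwᵢ = 2086.
Σwᵢxᵢ = 200·11 + 450·3 + 500·2 + 6·5 + 30·10 + 900·0 = 4880.
Σwᵢyᵢ = 200·10 + 450·7 + 500·6 + 6·3 + 30·4 + 900·3 = 10988.
x* = 4880/2086 = 2.34, y* = 10988/2086 = 5.27.

(2.34, 5.27)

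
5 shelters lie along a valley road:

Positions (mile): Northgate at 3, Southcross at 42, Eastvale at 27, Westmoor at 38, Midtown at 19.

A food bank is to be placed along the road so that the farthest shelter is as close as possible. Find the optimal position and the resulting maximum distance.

location 22.5, max distance 19.5

The 1-center on a line is the midpoint of the two extreme points: leftmost at 3, rightmost at 42.
Optimal location = (3 + 42)/2 = 22.5; maximum distance = (42 − 3)/2 = 19.5.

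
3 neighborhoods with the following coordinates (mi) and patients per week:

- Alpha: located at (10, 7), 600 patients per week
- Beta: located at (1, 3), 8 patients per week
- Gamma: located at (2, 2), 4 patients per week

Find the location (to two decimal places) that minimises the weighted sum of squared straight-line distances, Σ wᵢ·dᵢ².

(9.83, 6.92)

The minimiser of Σwᵢ‖p−pᵢ‖² is the weighted centroid p* = (Σwᵢpᵢ)/(Σwᵢ).
Σwᵢ = 612.
Σwᵢxᵢ = 600·10 + 8·1 + 4·2 = 6016.
Σwᵢyᵢ = 600·7 + 8·3 + 4·2 = 4232.
x* = 6016/612 = 9.83, y* = 4232/612 = 6.92.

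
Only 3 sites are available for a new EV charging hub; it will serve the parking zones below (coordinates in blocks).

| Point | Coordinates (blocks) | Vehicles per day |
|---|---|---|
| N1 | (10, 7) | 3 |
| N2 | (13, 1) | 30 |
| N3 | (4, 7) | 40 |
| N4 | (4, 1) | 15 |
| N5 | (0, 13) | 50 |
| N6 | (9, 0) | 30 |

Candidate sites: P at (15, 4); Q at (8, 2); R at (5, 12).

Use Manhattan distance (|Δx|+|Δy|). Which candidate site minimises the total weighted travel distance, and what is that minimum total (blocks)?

Total weighted distance at each candidate:
  P (15, 4): total = 2444
  Q (8, 2): total = 1676
  R (5, 12): total = 1800
Minimum is at Q with total 1676 blocks.

Q, total 1676 blocks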